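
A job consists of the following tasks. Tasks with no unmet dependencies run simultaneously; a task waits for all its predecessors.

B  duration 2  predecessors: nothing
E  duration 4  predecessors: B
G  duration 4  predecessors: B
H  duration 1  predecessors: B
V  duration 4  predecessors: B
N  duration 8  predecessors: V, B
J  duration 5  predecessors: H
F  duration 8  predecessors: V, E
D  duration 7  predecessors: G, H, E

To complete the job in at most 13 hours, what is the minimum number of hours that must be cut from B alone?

Current finish: 14 hours; target: 13.
B is on every critical path, so each hour cut from B cuts the finish by one (this holds down to a finish of 13).
Need 14 − 13 = 1 hour off B → B becomes 1 hour, finish becomes 13.

1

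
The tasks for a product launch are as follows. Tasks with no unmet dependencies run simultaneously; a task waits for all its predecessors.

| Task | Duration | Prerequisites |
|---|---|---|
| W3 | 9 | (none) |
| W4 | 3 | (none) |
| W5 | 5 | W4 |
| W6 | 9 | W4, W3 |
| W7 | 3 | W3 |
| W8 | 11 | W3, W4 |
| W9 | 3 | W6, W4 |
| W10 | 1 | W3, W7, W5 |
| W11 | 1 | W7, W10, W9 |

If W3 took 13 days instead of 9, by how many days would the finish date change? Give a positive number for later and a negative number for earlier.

4

The binding path is W3→W6→W9→W11 = 9+9+3+1 = 22; finish at 22 days.
W3 is on the critical path; changing it to 13 makes that path 26 days.
The critical path is still W3→W6→W9→W11; finish is now 26 days.
Change in finish: 26 − 22 = +4 days.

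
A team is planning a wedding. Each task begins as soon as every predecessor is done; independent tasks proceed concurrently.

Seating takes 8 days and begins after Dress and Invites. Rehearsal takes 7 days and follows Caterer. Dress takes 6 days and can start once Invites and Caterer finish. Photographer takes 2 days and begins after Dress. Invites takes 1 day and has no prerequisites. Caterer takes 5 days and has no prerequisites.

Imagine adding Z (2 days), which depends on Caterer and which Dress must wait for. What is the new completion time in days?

21

Originally the plan takes 19 days.
With Z inserted, Dress now waits for max(Invites, Caterer, Z).
New critical path: Caterer→Z→Dress→Seating = 5+2+6+8 = 21 ⇒ 21 days.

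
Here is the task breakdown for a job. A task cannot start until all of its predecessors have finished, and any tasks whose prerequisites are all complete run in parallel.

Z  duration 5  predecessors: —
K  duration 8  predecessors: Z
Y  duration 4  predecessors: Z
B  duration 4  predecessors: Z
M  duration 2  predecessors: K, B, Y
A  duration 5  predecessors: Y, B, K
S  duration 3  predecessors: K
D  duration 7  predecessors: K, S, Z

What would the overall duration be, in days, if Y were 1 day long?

23

As given, the longest chain is Z→K→S→D = 5+8+3+7 = 23, so the finish is 23 days.
Y has 9 days of float (longest path through it is 14).
No other chain overtakes it, so the finish is 23 days.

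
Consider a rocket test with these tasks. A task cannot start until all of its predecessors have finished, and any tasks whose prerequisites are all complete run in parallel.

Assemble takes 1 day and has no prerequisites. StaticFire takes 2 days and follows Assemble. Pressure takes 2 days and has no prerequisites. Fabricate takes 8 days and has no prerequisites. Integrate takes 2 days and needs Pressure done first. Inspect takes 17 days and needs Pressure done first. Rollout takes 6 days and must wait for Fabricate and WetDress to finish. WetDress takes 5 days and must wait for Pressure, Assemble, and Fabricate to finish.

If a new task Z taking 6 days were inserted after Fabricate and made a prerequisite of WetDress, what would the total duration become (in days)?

Originally the plan takes 19 days.
With Z inserted, WetDress now waits for max(Pressure, Assemble, Fabricate, Z).
New critical path: Fabricate→Z→WetDress→Rollout = 8+6+5+6 = 25 ⇒ 25 days.

25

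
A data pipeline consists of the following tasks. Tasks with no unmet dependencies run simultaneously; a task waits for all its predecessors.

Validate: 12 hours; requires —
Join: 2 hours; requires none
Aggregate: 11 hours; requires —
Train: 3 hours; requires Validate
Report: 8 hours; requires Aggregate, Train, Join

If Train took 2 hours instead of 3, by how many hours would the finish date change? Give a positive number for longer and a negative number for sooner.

-1

The binding path is Validate→Train→Report = 12+3+8 = 23; finish at 23 hours.
Train is on the critical path; changing it to 2 makes that path 22 hours.
The critical path is still Validate→Train→Report; finish is now 22 hours.
Change in finish: 22 − 23 = -1 hours.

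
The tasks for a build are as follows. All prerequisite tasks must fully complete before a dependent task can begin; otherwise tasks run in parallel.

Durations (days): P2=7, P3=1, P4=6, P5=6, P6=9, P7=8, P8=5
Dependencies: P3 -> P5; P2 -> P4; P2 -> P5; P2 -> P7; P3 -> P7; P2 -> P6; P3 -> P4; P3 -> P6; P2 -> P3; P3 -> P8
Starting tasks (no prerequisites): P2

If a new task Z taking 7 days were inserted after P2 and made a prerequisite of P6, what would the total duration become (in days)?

Originally the build takes 17 days.
With Z inserted, P6 now waits for max(P2, P3, Z).
New critical path: P2→Z→P6 = 7+7+9 = 23 ⇒ 23 days.

23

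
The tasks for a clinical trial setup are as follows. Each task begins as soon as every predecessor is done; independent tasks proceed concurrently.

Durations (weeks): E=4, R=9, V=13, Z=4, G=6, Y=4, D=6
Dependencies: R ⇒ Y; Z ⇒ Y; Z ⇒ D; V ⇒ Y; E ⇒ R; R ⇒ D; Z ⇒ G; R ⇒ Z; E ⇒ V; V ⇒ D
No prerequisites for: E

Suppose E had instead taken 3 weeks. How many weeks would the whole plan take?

As given, the longest chain is E→R→Z→G = 4+9+4+6 = 23, so the finish is 23 weeks.
E is on the critical path; changing it to 3 makes that path 22 weeks.
No other chain overtakes it, so the finish is 22 weeks.

22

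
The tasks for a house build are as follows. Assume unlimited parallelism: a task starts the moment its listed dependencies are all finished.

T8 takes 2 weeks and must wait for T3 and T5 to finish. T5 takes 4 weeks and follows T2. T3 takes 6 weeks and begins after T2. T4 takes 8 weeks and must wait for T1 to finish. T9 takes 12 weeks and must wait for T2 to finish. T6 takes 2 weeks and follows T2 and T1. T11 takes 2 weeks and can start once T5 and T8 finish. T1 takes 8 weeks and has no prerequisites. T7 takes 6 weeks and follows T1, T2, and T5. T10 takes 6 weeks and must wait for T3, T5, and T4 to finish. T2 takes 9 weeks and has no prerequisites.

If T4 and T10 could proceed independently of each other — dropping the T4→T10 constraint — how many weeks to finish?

Original critical path: T1→T4→T10 = 8+8+6 = 22 ⇒ 22 weeks.
Without T4→T10, T10's earliest start moves from 16 to 15.
The longest chain is now T2→T3→T10 = 9+6+6 = 21, so the house build takes 21 weeks.

21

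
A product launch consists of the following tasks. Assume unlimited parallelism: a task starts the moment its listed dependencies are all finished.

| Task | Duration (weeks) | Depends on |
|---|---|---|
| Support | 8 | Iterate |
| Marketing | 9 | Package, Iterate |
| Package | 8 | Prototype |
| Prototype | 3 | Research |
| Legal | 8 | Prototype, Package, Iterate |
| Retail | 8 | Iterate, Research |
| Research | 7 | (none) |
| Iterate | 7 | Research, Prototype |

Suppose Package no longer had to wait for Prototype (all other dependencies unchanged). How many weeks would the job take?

Before: longest chain Research→Prototype→Package→Marketing = 7+3+8+9 = 27, finish 27.
Without Prototype→Package, Package's earliest start moves from 10 to 0.
New critical path: Research→Prototype→Iterate→Marketing = 7+3+7+9 = 26 ⇒ 26 weeks.

26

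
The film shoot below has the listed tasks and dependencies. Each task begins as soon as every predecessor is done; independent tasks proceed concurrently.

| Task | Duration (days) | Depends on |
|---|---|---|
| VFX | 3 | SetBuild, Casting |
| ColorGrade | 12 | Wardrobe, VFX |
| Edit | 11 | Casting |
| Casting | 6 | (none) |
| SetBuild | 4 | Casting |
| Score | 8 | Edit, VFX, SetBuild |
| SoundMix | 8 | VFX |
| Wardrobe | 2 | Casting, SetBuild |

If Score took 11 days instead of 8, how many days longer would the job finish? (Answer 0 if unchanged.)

3

As given, the longest chain is Casting→Edit→Score = 6+11+8 = 25, so the finish is 25 days.
Since Score is critical, the +3 change carries straight to that chain (now 28 days).
That remains the longest chain; total 28 days.
Change in finish: 28 − 25 = +3 days.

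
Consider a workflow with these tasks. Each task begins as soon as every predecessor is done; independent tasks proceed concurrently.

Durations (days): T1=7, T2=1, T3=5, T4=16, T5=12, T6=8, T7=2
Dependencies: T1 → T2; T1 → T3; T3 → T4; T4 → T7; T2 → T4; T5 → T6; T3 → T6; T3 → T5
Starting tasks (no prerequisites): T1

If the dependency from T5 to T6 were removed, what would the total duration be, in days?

30

Original critical path: T1→T3→T5→T6 = 7+5+12+8 = 32 ⇒ 32 days.
Without T5→T6, T6's earliest start moves from 24 to 12.
The longest chain is now T1→T3→T4→T7 = 7+5+16+2 = 30, so the project takes 30 days.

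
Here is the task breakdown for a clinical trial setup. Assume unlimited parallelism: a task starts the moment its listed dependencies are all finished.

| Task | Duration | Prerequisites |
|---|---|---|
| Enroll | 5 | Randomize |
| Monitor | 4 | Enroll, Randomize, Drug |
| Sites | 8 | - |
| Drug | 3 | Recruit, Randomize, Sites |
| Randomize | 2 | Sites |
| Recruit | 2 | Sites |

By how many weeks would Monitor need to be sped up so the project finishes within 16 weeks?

Current finish: 19 weeks; target: 16.
Monitor is on every critical path, so each week cut from Monitor cuts the finish by one (this holds down to a finish of 16).
Need 19 − 16 = 3 weeks off Monitor → Monitor becomes 1 week, finish becomes 16.

3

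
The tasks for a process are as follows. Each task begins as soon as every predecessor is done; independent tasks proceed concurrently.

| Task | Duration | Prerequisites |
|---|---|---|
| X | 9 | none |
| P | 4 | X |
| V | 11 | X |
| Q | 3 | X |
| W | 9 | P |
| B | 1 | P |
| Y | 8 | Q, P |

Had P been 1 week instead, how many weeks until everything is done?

As given, the longest chain is X→P→W = 9+4+9 = 22, so the finish is 22 weeks.
P is on the critical path; changing it to 1 makes that path 19 weeks.
New critical path: X→V = 9+11 = 20 ⇒ 20 weeks.

20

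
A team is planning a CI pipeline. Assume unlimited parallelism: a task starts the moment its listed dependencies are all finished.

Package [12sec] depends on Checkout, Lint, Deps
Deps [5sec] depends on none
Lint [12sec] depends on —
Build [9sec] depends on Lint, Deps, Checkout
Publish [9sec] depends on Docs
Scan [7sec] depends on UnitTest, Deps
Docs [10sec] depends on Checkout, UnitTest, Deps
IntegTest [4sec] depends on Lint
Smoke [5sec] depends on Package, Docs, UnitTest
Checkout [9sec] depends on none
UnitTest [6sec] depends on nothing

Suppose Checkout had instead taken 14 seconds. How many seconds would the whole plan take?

Actual critical path: Lint→Package→Smoke = 12+12+5 = 29 ⇒ 29 seconds.
Checkout is off the critical path — its longest chain is 28 seconds, giving 1 of slack.
The binding chain switches to Checkout→Docs→Publish = 14+10+9 = 33; finish 33 seconds.

33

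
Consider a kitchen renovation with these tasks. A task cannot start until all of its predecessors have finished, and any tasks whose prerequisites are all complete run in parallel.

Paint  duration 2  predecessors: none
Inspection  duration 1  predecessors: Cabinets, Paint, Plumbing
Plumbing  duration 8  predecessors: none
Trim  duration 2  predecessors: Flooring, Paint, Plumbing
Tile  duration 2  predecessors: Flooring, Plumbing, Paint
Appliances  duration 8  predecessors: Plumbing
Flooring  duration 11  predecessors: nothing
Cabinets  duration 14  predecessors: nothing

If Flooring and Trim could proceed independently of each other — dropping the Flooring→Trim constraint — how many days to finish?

Before: longest chain Plumbing→Appliances = 8+8 = 16, finish 16.
Without Flooring→Trim, Trim's earliest start moves from 11 to 8.
After: Plumbing→Appliances = 8+8 = 16 → 16 days.

16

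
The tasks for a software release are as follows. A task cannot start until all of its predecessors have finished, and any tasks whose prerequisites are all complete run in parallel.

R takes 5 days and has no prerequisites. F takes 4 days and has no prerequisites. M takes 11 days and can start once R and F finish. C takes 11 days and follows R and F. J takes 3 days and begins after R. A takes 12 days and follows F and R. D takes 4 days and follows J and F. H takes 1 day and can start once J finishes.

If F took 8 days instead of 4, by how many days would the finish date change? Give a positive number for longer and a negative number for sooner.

Baseline: R→A = 5+12 = 17 → 17 days.
F is off the critical path — its longest chain is 16 days, giving 1 of slack.
The binding chain switches to F→A = 8+12 = 20; finish 20 days.
Change in finish: 20 − 17 = +3 days.

3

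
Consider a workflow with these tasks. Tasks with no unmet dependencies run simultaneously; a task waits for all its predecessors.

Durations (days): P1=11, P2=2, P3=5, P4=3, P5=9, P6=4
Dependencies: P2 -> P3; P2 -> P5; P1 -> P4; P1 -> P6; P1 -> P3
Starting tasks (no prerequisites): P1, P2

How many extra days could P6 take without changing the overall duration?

Critical path: P1→P3 = 11+5 = 16, so the finish is 16 days.
The longest chain containing P6 totals 15 days.
Float = 16 − 15 = 1.

1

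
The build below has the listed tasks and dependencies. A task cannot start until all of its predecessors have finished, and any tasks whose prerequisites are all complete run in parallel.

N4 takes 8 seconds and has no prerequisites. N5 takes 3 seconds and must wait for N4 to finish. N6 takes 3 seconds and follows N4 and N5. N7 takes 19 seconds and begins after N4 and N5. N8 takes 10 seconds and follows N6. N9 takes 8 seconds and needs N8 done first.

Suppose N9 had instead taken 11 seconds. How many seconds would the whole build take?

35

Actual critical path: N4→N5→N6→N8→N9 = 8+3+3+10+8 = 32 ⇒ 32 seconds.
N9 lies on that path, so at 11 seconds the path becomes 35 seconds.
The critical path is still N4→N5→N6→N8→N9; finish is now 35 seconds.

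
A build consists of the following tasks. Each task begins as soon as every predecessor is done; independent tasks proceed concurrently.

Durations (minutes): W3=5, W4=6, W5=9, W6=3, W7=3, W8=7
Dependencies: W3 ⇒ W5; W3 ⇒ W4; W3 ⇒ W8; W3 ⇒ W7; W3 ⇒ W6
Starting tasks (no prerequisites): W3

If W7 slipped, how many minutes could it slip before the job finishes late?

W3→W5 = 5+9 = 14 sets the makespan at 14 minutes.
Longest path through W7: 8 minutes (earliest finish 8, latest finish 14).
Slack of W7 = 11 − 5 = 6 minutes.

6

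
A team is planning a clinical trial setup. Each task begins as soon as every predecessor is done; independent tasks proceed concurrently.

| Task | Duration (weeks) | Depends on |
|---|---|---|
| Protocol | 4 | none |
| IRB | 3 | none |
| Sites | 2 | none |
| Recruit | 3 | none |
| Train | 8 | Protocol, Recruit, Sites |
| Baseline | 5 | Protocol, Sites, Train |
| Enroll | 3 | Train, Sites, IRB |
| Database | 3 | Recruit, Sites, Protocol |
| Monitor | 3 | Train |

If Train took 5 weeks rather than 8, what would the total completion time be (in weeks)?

14

Baseline: Protocol→Train→Baseline = 4+8+5 = 17 → 17 weeks.
Train lies on that path, so at 5 weeks the path becomes 14 weeks.
No other chain overtakes it, so the finish is 14 weeks.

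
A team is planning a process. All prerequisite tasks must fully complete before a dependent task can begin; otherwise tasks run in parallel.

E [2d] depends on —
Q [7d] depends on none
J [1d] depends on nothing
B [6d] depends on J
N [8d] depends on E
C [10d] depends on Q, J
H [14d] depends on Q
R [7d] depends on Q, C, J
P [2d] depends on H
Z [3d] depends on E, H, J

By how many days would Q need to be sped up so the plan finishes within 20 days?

4

Current finish: 24 days; target: 20.
Q is on every critical path, so each day cut from Q cuts the finish by one (this holds down to a finish of 18).
Need 24 − 20 = 4 days off Q → Q becomes 3 days, finish becomes 20.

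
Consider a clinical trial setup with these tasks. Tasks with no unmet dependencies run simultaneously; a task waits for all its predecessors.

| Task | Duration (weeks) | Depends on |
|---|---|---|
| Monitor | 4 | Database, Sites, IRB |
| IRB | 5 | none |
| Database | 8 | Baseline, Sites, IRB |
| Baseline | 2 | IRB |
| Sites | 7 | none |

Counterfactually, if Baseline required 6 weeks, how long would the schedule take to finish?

23

Actual critical path: IRB→Baseline→Database→Monitor = 5+2+8+4 = 19 ⇒ 19 weeks.
Baseline is on the critical path; changing it to 6 makes that path 23 weeks.
The critical path is still IRB→Baseline→Database→Monitor; finish is now 23 weeks.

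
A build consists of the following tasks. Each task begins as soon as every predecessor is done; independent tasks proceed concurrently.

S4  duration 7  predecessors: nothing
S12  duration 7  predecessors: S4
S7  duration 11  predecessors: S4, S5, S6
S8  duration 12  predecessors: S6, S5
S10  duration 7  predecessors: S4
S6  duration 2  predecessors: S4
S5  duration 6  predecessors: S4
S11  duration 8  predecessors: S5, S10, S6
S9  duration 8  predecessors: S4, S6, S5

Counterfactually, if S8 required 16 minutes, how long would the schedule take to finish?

29

Actual critical path: S4→S5→S8 = 7+6+12 = 25 ⇒ 25 minutes.
S8 lies on that path, so at 16 minutes the path becomes 29 minutes.
That remains the longest chain; total 29 minutes.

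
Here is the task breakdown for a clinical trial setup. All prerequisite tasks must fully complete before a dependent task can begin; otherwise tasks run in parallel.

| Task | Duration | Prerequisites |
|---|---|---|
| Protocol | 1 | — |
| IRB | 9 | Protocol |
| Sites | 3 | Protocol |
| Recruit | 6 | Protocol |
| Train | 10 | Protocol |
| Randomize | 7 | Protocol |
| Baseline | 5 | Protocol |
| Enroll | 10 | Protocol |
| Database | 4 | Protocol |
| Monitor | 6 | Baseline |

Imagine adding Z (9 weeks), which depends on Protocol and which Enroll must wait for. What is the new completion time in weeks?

Originally the plan takes 12 weeks.
With Z inserted, Enroll now waits for max(Protocol, Z).
New critical path: Protocol→Z→Enroll = 1+9+10 = 20 ⇒ 20 weeks.

20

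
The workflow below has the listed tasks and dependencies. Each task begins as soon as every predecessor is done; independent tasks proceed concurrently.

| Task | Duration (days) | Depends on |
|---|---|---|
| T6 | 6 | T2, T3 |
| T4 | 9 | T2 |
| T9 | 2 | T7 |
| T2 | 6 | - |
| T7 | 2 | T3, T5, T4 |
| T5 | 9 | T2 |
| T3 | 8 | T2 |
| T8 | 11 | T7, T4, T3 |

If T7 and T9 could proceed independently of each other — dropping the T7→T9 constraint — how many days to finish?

Original critical path: T2→T4→T7→T8 = 6+9+2+11 = 28 ⇒ 28 days.
Without T7→T9, T9's earliest start moves from 17 to 0.
The longest chain is now T2→T4→T7→T8 = 6+9+2+11 = 28, so the plan takes 28 days.

28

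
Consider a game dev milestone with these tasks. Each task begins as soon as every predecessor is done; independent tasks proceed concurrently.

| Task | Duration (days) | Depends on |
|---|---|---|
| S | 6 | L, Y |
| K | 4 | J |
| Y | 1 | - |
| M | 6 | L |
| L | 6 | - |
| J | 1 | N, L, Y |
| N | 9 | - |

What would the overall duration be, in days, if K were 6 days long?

As given, the longest chain is N→J→K = 9+1+4 = 14, so the finish is 14 days.
K lies on that path, so at 6 days the path becomes 16 days.
That remains the longest chain; total 16 days.

16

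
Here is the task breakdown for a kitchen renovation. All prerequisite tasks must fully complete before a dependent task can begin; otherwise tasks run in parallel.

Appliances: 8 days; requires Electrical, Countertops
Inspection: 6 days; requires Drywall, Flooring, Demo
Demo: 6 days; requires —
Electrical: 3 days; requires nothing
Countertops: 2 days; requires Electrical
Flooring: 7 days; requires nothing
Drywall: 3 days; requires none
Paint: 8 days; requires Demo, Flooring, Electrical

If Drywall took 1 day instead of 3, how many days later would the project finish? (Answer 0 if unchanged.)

0

Actual critical path: Flooring→Paint = 7+8 = 15 ⇒ 15 days.
The longest path through Drywall is only 9 days, so Drywall has float 6.
That remains the longest chain; total 15 days.
Change in finish: 15 − 15 = +0 days.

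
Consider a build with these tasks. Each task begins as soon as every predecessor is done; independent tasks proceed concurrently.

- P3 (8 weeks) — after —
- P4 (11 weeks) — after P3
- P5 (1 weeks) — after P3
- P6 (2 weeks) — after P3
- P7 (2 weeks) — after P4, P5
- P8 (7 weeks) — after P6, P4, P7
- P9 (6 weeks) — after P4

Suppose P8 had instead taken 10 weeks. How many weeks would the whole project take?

31

Baseline: P3→P4→P7→P8 = 8+11+2+7 = 28 → 28 weeks.
P8 lies on that path, so at 10 weeks the path becomes 31 weeks.
That remains the longest chain; total 31 weeks.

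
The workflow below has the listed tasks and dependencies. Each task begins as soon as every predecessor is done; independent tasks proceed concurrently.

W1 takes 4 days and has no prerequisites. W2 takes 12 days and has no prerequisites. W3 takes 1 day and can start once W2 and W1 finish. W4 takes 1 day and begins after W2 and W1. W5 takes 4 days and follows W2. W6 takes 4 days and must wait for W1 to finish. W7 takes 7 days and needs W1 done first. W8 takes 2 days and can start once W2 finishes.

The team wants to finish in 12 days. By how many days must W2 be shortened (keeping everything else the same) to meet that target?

Current finish: 16 days; target: 12.
W2 is on every critical path, so each day cut from W2 cuts the finish by one (this holds down to a finish of 11).
Need 16 − 12 = 4 days off W2 → W2 becomes 8 days, finish becomes 12.

4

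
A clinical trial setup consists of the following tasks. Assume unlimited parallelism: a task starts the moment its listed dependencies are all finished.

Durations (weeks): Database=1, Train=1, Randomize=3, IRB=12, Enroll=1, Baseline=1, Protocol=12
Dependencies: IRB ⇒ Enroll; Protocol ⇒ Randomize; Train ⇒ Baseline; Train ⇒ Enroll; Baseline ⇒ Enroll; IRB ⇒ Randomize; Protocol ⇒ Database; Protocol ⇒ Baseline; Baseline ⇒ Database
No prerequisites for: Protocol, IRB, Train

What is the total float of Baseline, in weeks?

Protocol→Randomize = 12+3 = 15 sets the makespan at 15 weeks.
Baseline finishes as early as 13 and must finish by 14.
So Baseline can slip 14 − 13 = 1 week.

1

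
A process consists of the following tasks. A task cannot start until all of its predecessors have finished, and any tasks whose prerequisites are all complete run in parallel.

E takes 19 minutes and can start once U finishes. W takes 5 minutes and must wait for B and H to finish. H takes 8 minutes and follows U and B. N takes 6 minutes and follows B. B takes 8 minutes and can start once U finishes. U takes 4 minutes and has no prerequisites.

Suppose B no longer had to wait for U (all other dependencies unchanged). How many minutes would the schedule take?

23

With the dependency in place, U→B→H→W = 4+8+8+5 = 25 sets the finish at 25 minutes.
Without U→B, B's earliest start moves from 4 to 0.
After: U→E = 4+19 = 23 → 23 minutes.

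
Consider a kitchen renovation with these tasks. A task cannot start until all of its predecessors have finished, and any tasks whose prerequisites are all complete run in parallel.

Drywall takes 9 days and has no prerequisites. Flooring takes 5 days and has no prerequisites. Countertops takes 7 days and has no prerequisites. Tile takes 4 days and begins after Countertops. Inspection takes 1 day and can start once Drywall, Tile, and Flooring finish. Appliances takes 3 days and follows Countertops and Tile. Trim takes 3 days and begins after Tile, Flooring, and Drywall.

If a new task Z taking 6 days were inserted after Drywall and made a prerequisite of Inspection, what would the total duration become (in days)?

Originally the kitchen renovation takes 14 days.
With Z inserted, Inspection now waits for max(Drywall, Tile, Flooring, Z).
New critical path: Drywall→Z→Inspection = 9+6+1 = 16 ⇒ 16 days.

16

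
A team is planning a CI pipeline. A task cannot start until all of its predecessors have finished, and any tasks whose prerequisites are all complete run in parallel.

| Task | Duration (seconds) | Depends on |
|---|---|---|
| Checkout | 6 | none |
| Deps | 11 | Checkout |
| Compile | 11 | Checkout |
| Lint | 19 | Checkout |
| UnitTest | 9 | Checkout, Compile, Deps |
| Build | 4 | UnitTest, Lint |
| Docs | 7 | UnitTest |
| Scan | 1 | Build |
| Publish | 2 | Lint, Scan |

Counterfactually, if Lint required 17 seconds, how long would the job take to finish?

The binding path is Checkout→Deps→UnitTest→Build→Scan→Publish = 6+11+9+4+1+2 = 33; finish at 33 seconds.
Lint is off the critical path — its longest chain is 32 seconds, giving 1 of slack.
No other chain overtakes it, so the finish is 33 seconds.

33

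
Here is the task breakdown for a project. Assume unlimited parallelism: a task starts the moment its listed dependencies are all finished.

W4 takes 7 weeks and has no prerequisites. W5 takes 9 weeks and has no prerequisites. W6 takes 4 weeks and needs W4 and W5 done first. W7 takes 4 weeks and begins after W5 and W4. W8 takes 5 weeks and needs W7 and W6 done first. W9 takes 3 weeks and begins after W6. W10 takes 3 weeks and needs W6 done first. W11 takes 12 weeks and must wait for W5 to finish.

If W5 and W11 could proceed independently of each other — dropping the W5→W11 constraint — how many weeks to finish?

Original critical path: W5→W11 = 9+12 = 21 ⇒ 21 weeks.
Without W5→W11, W11's earliest start moves from 9 to 0.
After: W5→W6→W8 = 9+4+5 = 18 → 18 weeks.

18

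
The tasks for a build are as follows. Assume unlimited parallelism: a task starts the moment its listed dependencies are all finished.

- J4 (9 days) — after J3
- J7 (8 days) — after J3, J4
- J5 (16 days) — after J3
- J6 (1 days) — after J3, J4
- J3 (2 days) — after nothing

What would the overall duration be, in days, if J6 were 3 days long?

The binding path is J3→J4→J7 = 2+9+8 = 19; finish at 19 days.
J6 is off the critical path — its longest chain is 12 days, giving 7 of slack.
No other chain overtakes it, so the finish is 19 days.

19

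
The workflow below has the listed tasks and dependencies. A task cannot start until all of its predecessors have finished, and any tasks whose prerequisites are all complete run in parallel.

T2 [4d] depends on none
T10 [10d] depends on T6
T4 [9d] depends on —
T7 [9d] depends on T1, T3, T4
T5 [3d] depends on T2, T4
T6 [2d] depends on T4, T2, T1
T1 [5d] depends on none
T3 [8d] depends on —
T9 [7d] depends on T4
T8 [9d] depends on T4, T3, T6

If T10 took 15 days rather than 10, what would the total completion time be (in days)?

26

Baseline: T4→T6→T10 = 9+2+10 = 21 → 21 days.
Since T10 is critical, the +5 change carries straight to that chain (now 26 days).
The critical path is still T4→T6→T10; finish is now 26 days.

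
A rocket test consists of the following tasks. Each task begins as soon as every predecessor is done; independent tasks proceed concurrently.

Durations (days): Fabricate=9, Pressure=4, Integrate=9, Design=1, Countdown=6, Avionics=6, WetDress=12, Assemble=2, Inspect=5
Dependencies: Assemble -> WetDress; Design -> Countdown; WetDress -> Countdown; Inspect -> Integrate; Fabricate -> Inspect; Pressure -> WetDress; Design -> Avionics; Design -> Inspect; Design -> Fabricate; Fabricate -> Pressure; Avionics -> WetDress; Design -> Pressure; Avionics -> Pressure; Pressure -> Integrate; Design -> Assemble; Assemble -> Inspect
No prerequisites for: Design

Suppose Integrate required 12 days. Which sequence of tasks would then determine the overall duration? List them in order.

Actual critical path: Design→Fabricate→Pressure→WetDress→Countdown = 1+9+4+12+6 = 32 ⇒ 32 days.
Integrate has 8 days of float (longest path through it is 24).
That remains the longest chain; total 32 days.

Design, Fabricate, Pressure, WetDress, Countdown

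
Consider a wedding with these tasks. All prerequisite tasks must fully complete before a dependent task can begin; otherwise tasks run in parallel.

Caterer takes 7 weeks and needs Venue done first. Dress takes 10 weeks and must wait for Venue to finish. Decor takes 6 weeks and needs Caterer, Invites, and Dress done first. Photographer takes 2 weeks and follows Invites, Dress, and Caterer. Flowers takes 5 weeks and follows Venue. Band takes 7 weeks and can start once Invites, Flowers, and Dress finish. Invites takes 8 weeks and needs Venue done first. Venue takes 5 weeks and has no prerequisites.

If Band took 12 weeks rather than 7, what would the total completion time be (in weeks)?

Actual critical path: Venue→Dress→Band = 5+10+7 = 22 ⇒ 22 weeks.
Since Band is critical, the +5 change carries straight to that chain (now 27 weeks).
That remains the longest chain; total 27 weeks.

27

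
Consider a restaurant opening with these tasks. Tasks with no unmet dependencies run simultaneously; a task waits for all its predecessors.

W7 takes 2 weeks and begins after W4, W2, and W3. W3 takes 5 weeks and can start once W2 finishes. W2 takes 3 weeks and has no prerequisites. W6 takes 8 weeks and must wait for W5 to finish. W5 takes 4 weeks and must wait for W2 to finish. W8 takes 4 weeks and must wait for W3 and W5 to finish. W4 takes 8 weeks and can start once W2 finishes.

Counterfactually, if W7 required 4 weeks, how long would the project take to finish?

Actual critical path: W2→W5→W6 = 3+4+8 = 15 ⇒ 15 weeks.
W7 is off the critical path — its longest chain is 13 weeks, giving 2 of slack.
Now W2→W4→W7 = 3+8+4 = 15 is longest, so the finish becomes 15 weeks.

15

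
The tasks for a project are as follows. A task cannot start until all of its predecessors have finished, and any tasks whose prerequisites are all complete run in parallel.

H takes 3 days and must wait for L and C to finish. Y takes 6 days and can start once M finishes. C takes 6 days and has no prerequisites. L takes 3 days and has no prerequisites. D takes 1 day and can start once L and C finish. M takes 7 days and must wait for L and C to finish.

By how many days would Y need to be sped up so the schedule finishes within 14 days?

5

Current finish: 19 days; target: 14.
Y is on every critical path, so each day cut from Y cuts the finish by one (this holds down to a finish of 14).
Need 19 − 14 = 5 days off Y → Y becomes 1 day, finish becomes 14.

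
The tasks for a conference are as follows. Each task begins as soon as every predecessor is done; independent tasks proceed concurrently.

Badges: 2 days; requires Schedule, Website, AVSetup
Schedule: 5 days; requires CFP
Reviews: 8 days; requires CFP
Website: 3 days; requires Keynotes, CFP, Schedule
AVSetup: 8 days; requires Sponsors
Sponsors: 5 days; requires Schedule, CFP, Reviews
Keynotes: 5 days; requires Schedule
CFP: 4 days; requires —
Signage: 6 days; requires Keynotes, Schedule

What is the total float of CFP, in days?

0

The longest chain is CFP→Reviews→Sponsors→AVSetup→Badges = 4+8+5+8+2 = 27; overall finish 27 days.
Longest path through CFP: 27 days (earliest finish 4, latest finish 4).
Slack of CFP = 0 − 0 = 0 days.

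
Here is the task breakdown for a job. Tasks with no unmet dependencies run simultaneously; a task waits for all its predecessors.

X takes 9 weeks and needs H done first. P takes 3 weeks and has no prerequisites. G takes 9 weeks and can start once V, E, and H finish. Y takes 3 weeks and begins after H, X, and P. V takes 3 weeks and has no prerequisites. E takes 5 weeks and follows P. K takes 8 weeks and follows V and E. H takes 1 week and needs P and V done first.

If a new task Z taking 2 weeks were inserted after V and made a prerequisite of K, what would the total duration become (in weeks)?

Originally the plan takes 17 weeks.
With Z inserted, K now waits for max(V, E, Z).
New critical path: P→E→G = 3+5+9 = 17 ⇒ 17 weeks.

17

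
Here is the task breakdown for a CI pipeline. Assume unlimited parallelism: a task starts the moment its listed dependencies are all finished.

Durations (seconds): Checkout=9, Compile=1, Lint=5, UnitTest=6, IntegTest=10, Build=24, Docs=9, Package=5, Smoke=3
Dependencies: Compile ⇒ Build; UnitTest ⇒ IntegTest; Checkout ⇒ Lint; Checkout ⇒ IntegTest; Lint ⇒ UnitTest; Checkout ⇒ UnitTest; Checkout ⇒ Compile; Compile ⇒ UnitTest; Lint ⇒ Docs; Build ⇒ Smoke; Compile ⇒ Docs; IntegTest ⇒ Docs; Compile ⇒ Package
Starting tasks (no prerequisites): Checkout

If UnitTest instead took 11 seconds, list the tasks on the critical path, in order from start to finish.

Checkout, Lint, UnitTest, IntegTest, Docs

As given, the longest chain is Checkout→Lint→UnitTest→IntegTest→Docs = 9+5+6+10+9 = 39, so the finish is 39 seconds.
UnitTest is on the critical path; changing it to 11 makes that path 44 seconds.
No other chain overtakes it, so the finish is 44 seconds.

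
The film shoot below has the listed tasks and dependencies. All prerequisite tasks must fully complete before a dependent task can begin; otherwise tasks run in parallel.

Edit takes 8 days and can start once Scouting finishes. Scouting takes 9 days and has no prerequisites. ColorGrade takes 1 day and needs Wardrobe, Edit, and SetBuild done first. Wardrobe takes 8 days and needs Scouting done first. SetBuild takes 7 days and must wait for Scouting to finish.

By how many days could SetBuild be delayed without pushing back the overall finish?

1

Critical path: Scouting→Wardrobe→ColorGrade = 9+8+1 = 18, so the finish is 18 days.
SetBuild finishes as early as 16 and must finish by 17.
Float = 18 − 17 = 1.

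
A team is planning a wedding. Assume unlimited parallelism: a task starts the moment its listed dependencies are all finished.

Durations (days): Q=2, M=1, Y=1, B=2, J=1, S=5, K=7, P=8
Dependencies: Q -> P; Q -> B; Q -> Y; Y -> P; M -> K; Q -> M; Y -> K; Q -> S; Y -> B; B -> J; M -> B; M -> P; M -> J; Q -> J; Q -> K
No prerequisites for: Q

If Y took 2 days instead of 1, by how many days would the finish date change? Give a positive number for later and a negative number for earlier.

1

Critical path before the change: Q→Y→P = 2+1+8 = 11 giving 11 days.
Y is on the critical path; changing it to 2 makes that path 12 days.
No other chain overtakes it, so the finish is 12 days.
Change in finish: 12 − 11 = +1 days.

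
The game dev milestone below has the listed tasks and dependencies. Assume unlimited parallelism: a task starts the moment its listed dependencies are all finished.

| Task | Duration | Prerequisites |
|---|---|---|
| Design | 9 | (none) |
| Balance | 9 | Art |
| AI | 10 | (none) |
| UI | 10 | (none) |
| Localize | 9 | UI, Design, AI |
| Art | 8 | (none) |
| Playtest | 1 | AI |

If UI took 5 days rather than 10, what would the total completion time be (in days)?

19

Critical path before the change: UI→Localize = 10+9 = 19 giving 19 days.
UI lies on that path, so at 5 days the path becomes 14 days.
New critical path: AI→Localize = 10+9 = 19 ⇒ 19 days.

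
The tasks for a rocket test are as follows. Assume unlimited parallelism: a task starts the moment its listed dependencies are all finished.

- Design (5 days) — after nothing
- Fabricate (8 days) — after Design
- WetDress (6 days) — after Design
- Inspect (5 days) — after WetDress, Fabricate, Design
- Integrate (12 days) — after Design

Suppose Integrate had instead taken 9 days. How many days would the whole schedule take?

The binding path is Design→Fabricate→Inspect = 5+8+5 = 18; finish at 18 days.
The longest path through Integrate is only 17 days, so Integrate has float 1.
That remains the longest chain; total 18 days.

18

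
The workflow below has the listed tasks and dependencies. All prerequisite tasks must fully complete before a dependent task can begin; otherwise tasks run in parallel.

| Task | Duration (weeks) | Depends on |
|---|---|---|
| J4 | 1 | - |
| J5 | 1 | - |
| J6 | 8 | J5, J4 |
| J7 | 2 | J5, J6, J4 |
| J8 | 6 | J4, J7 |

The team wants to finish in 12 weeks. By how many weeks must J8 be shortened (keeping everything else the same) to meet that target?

5

Current finish: 17 weeks; target: 12.
J8 is on every critical path, so each week cut from J8 cuts the finish by one (this holds down to a finish of 12).
Need 17 − 12 = 5 weeks off J8 → J8 becomes 1 week, finish becomes 12.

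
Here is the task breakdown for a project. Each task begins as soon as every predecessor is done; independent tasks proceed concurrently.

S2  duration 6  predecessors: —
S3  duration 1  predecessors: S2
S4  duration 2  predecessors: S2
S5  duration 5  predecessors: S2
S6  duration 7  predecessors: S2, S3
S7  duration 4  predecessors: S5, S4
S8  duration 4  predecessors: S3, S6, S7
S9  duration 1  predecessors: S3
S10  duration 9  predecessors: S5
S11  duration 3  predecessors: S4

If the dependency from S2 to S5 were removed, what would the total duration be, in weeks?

18

Original critical path: S2→S5→S10 = 6+5+9 = 20 ⇒ 20 weeks.
Without S2→S5, S5's earliest start moves from 6 to 0.
The longest chain is now S2→S3→S6→S8 = 6+1+7+4 = 18, so the schedule takes 18 weeks.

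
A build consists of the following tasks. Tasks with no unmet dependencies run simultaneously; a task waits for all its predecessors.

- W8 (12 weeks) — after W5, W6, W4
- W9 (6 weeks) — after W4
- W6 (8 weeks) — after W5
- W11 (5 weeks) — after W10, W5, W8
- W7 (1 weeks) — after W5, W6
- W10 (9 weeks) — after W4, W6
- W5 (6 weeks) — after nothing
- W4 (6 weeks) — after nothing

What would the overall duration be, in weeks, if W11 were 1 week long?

27

Critical path before the change: W5→W6→W8→W11 = 6+8+12+5 = 31 giving 31 weeks.
Since W11 is critical, the -4 change carries straight to that chain (now 27 weeks).
The critical path is still W5→W6→W8→W11; finish is now 27 weeks.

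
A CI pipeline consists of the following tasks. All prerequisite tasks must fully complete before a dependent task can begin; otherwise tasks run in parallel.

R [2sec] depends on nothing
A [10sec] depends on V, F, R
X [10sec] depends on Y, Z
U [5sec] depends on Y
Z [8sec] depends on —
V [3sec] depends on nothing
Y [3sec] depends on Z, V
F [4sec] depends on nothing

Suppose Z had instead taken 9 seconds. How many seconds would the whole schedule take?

As given, the longest chain is Z→Y→X = 8+3+10 = 21, so the finish is 21 seconds.
Since Z is critical, the +1 change carries straight to that chain (now 22 seconds).
No other chain overtakes it, so the finish is 22 seconds.

22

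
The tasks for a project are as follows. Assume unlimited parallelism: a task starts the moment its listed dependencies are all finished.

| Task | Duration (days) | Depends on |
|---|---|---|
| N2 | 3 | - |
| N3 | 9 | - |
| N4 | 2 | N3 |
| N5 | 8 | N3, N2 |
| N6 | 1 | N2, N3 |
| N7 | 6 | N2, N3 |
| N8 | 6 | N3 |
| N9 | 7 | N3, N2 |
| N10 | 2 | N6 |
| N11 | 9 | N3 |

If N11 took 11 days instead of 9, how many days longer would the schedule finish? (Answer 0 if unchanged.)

2

Actual critical path: N3→N11 = 9+9 = 18 ⇒ 18 days.
N11 lies on that path, so at 11 days the path becomes 20 days.
No other chain overtakes it, so the finish is 20 days.
Change in finish: 20 − 18 = +2 days.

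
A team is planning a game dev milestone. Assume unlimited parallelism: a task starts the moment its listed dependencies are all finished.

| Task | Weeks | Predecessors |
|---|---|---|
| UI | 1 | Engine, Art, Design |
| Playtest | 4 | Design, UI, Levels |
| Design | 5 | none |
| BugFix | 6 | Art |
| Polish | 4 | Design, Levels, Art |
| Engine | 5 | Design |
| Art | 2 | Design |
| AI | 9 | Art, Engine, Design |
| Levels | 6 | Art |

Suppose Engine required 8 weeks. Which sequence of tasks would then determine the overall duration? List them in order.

The binding path is Design→Engine→AI = 5+5+9 = 19; finish at 19 weeks.
Engine lies on that path, so at 8 weeks the path becomes 22 weeks.
No other chain overtakes it, so the finish is 22 weeks.

Design, Engine, AI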